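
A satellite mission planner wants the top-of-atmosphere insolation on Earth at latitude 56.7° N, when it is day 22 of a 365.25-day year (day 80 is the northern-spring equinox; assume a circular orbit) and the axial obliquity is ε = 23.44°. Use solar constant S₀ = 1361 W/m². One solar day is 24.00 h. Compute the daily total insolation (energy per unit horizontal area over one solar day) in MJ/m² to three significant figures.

5.84 MJ/m²

Solar longitude: λ_s = 360° × (22 − 80)/365.25 = -57.166°, i.e. -57.166° + 360° = 302.834°.
sin δ = sin 23.44° × sin 302.834° = -0.33424, so δ = -19.526°.
cos H₀ = −tan(+56.7°) tan(-19.526°) = 0.5399, H₀ = 1.0005 rad.
Bracket: H₀ sin φ sin δ + cos φ cos δ sin H₀ = 1.0005×0.83581×-0.33424 + 0.54902×0.94249×0.84174 = -0.279501 + 0.435555 = 0.156054.
Q̄ = (S₀/π) × [bracket] = (1361/π) × 0.156054 = 67.606 W/m².
Daily total = Q̄ × 24.00 h × 3600 s/h = 67.606 × 24.00 × 3600 / 10⁶ = 5.841 MJ/m².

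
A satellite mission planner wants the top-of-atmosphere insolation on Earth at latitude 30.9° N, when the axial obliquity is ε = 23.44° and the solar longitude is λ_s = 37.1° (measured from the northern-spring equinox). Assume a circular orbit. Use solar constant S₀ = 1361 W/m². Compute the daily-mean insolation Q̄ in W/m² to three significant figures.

Q̄ ≈ 449 W/m²

Solar declination: sin δ = sin ε · sin λ_s = sin 23.44° × sin 37.1° = 0.23995, so δ = +13.884°.
cos H₀ = −tan(+30.9°) tan(+13.884°) = -0.1479, H₀ = 1.7193 rad.
Bracket: H₀ sin φ sin δ + cos φ cos δ sin H₀ = 1.7193×0.51354×0.23995 + 0.85806×0.97079×0.98900 = 0.211859 + 0.823833 = 1.035692.
Q̄ = (S₀/π) × [bracket] = (1361/π) × 1.035692 = 448.7 W/m².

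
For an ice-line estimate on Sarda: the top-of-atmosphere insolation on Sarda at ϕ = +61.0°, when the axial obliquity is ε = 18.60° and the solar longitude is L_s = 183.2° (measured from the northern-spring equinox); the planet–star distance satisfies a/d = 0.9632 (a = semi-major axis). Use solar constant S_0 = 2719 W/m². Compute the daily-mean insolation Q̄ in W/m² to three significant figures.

Solar declination: sin δ = sin ε · sin L_s = sin 18.60° × sin 183.2° = -0.01780, so δ = -1.020°.
cos h₀ = −tan(+61.0°) tan(-1.020°) = 0.0321, h₀ = 1.5387 rad.
Bracket: h₀ sin ϕ sin δ + cos ϕ cos δ sin h₀ = 1.5387×0.87462×-0.01780 + 0.48481×0.99984×0.99948 = -0.023955 + 0.484480 = 0.460525.
Inverse-square distance factor (a/d)² = 0.9632² = 0.927754.
Q̄ = (S_0/π) × 0.927754 × [bracket] = (2719/π) × 0.927754 × 0.460525 = 369.8 W/m².

Q̄ ≈ 370 W/m²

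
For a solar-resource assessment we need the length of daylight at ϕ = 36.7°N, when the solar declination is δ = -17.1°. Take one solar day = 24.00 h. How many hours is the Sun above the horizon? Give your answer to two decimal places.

cos h₀ = −tan ϕ · tan δ = −tan(+36.7°) × tan(-17.100°) = 0.2293, so h₀ = 1.3394 rad = 76.74°.
Daylight = 2h₀/(2π) × 24.00 h = (1.3394/π) × 24.00 = 10.23 h.

10.23 h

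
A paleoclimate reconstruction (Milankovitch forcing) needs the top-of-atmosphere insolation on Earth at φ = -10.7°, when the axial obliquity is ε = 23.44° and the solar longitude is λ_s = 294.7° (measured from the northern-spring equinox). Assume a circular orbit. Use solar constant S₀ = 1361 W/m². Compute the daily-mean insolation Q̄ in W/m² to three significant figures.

Solar declination: sin δ = sin ε · sin λ_s = sin 23.44° × sin 294.7° = -0.36139, so δ = -21.186°.
cos H₀ = −tan(-10.7°) tan(-21.186°) = -0.0732, H₀ = 1.6441 rad.
Bracket: H₀ sin φ sin δ + cos φ cos δ sin H₀ = 1.6441×-0.18567×-0.36139 + 0.98261×0.93241×0.99731 = 0.110318 + 0.913731 = 1.024049.
Q̄ = (S₀/π) × [bracket] = (1361/π) × 1.024049 = 443.6 W/m².

Q̄ ≈ 444 W/m²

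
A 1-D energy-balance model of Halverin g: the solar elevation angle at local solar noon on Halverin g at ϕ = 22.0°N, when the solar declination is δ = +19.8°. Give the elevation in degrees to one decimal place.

87.8°

At local noon the hour angle is zero, so the zenith angle equals |ϕ − δ| = |+22.0° − (+19.800°)| = 2.200°.
Elevation = 90° − 2.200° = 87.8°.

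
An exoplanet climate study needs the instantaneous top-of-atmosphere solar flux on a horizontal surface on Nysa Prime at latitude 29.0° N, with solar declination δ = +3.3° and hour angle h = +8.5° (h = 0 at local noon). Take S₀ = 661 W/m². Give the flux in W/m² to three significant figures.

589 W/m²

cos θ_z = sin φ sin δ + cos φ cos δ cos h = 0.027908 + 0.863578 = 0.891486.
Flux = S₀ · cos θ_z = 661 × 0.891486 = 589.3 W/m².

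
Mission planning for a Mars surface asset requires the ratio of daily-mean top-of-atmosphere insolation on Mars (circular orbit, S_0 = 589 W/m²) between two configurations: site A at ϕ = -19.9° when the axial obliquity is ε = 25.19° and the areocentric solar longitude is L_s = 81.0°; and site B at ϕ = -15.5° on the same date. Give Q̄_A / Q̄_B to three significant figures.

Q̄_A / Q̄_B ≈ 0.908

— Configuration A (ϕ=-19.9°):
sin δ = sin 25.19° × sin 81.0° = 0.42038, so δ = +24.859°.
cos h₀ = −tan(-19.9°) tan(+24.859°) = 0.1677, h₀ = 1.4023 rad.
Bracket: h₀ sin ϕ sin δ + cos ϕ cos δ sin h₀ = 1.4023×-0.34038×0.42038 + 0.94029×0.90735×0.98584 = -0.200654 + 0.841091 = 0.640437.
Q̄ = (S_0/π) × [bracket] = (589/π) × 0.640437 = 120.07 W/m².
— Configuration B (ϕ=-15.5°):
cos h₀ = −tan(-15.5°) tan(+24.859°) = 0.1285, h₀ = 1.4420 rad.
Bracket: h₀ sin ϕ sin δ + cos ϕ cos δ sin h₀ = 1.4420×-0.26724×0.42038 + 0.96363×0.90735×0.99171 = -0.161998 + 0.867101 = 0.705103.
Q̄ = (S_0/π) × [bracket] = (589/π) × 0.705103 = 132.20 W/m².
Ratio Q̄_A / Q̄_B = 120.07 / 132.20 = 0.9082.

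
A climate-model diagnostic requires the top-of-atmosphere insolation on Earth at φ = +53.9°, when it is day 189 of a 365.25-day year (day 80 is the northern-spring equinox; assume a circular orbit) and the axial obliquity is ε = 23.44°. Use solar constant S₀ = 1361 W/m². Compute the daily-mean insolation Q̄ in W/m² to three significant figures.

Q̄ ≈ 483 W/m²

Solar longitude: λ_s = 360° × (189 − 80)/365.25 = 107.433°.
sin δ = sin 23.44° × sin 107.433° = 0.37952, so δ = +22.304°.
cos H₀ = −tan(+53.9°) tan(+22.304°) = -0.5625, H₀ = 2.1682 rad.
Bracket: H₀ sin φ sin δ + cos φ cos δ sin H₀ = 2.1682×0.80799×0.37952 + 0.58920×0.92518×0.82677 = 0.664875 + 0.450686 = 1.115561.
Q̄ = (S₀/π) × [bracket] = (1361/π) × 1.115561 = 483.3 W/m².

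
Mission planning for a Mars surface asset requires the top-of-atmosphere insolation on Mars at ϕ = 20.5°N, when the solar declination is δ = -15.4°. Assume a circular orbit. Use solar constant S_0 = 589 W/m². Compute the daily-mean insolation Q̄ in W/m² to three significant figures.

Q̄ ≈ 143 W/m²

cos h₀ = −tan(+20.5°) tan(-15.400°) = 0.1030, h₀ = 1.4676 rad.
Bracket: h₀ sin ϕ sin δ + cos ϕ cos δ sin h₀ = 1.4676×0.35021×-0.26556 + 0.93667×0.96410×0.99468 = -0.136489 + 0.898239 = 0.761750.
Q̄ = (S_0/π) × [bracket] = (589/π) × 0.761750 = 142.8 W/m².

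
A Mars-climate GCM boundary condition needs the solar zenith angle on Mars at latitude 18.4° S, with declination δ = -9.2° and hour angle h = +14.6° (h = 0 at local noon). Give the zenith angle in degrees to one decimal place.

θ_z = 16.9°

cos θ_z = sin φ sin δ + cos φ cos δ cos h = 0.050466 + 0.906424 = 0.956890.
θ_z = arccos(0.956890) = 16.9°.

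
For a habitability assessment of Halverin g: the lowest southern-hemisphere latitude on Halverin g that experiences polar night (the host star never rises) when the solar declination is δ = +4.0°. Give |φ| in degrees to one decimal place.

|φ| = 86.0°

Polar night requires cos H₀ = −tan φ tan δ ≥ 1, i.e. tan φ tan δ ≤ −1.
The boundary is |tan φ| · |tan δ| = 1, so |φ| = 90° − |δ| = 90° − 4.0° = 86.0° in the southern hemisphere.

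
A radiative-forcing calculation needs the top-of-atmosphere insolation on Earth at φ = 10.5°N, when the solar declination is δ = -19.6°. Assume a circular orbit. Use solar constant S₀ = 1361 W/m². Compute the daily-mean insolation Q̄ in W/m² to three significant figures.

Q̄ ≈ 361 W/m²

cos H₀ = −tan(+10.5°) tan(-19.600°) = 0.0660, H₀ = 1.5048 rad.
Bracket: H₀ sin φ sin δ + cos φ cos δ sin H₀ = 1.5048×0.18224×-0.33545 + 0.98325×0.94206×0.99782 = -0.091992 + 0.924261 = 0.832269.
Q̄ = (S₀/π) × [bracket] = (1361/π) × 0.832269 = 360.6 W/m².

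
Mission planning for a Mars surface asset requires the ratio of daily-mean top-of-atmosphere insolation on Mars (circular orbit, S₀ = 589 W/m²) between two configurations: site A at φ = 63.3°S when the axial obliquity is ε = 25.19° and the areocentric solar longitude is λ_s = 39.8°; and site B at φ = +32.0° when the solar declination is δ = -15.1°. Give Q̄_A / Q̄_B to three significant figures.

— Configuration A (φ=-63.3°):
sin δ = sin 25.19° × sin 39.8° = 0.27244, so δ = +15.810°.
cos H₀ = −tan(-63.3°) tan(+15.810°) = 0.5630, H₀ = 0.9728 rad.
Bracket: H₀ sin φ sin δ + cos φ cos δ sin H₀ = 0.9728×-0.89337×0.27244 + 0.44932×0.96217×0.82646 = -0.236770 + 0.357297 = 0.120527.
Q̄ = (S₀/π) × [bracket] = (589/π) × 0.120527 = 22.597 W/m².
— Configuration B (φ=+32.0°):
cos H₀ = −tan(+32.0°) tan(-15.100°) = 0.1686, H₀ = 1.4014 rad.
Bracket: H₀ sin φ sin δ + cos φ cos δ sin H₀ = 1.4014×0.52992×-0.26050 + 0.84805×0.96547×0.98568 = -0.193455 + 0.807042 = 0.613587.
Q̄ = (S₀/π) × [bracket] = (589/π) × 0.613587 = 115.04 W/m².
Ratio Q̄_A / Q̄_B = 22.597 / 115.04 = 0.1964.

Q̄_A / Q̄_B ≈ 0.196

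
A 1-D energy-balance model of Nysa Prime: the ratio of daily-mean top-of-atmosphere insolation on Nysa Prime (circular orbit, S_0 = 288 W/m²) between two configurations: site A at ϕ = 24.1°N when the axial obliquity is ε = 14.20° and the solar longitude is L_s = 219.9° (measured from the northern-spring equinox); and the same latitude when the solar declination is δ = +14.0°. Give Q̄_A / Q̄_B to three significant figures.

Q̄_A / Q̄_B ≈ 0.767

— Configuration A (ϕ=+24.1°):
Solar declination: sin δ = sin ε · sin L_s = sin 14.20° × sin 219.9° = -0.15735, so δ = -9.053°.
cos h₀ = −tan(+24.1°) tan(-9.053°) = 0.0713, h₀ = 1.4995 rad.
Bracket: h₀ sin ϕ sin δ + cos ϕ cos δ sin h₀ = 1.4995×0.40833×-0.15735 + 0.91283×0.98754×0.99746 = -0.096344 + 0.899166 = 0.802822.
Q̄ = (S_0/π) × [bracket] = (288/π) × 0.802822 = 73.597 W/m².
— Configuration B (ϕ=+24.1°):
cos h₀ = −tan(+24.1°) tan(+14.000°) = -0.1115, h₀ = 1.6826 rad.
Bracket: h₀ sin ϕ sin δ + cos ϕ cos δ sin h₀ = 1.6826×0.40833×0.24192 + 0.91283×0.97030×0.99376 = 0.166213 + 0.880192 = 1.046405.
Q̄ = (S_0/π) × [bracket] = (288/π) × 1.046405 = 95.927 W/m².
Ratio Q̄_A / Q̄_B = 73.597 / 95.927 = 0.7672.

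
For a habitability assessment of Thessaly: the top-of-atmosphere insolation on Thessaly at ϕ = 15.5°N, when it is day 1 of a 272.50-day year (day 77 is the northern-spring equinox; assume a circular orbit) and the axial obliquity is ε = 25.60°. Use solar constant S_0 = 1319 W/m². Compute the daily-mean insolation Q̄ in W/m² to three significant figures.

Q̄ ≈ 294 W/m²

Solar longitude: L_s = 360° × (1 − 77)/272.50 = -100.404°, i.e. -100.404° + 360° = 259.596°.
sin δ = sin 25.60° × sin 259.596° = -0.42498, so δ = -25.150°.
cos h₀ = −tan(+15.5°) tan(-25.150°) = 0.1302, h₀ = 1.4402 rad.
Bracket: h₀ sin ϕ sin δ + cos ϕ cos δ sin h₀ = 1.4402×0.26724×-0.42498 + 0.96363×0.90520×0.99149 = -0.163566 + 0.864855 = 0.701289.
Q̄ = (S_0/π) × [bracket] = (1319/π) × 0.701289 = 294.4 W/m².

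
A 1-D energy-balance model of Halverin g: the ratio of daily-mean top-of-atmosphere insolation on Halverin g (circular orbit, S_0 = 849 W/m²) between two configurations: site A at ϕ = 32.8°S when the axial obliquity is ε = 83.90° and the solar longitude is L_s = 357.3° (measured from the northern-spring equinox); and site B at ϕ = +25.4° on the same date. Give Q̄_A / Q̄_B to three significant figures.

— Configuration A (ϕ=-32.8°):
Solar declination: sin δ = sin ε · sin L_s = sin 83.90° × sin 357.3° = -0.04684, so δ = -2.685°.
cos h₀ = −tan(-32.8°) tan(-2.685°) = -0.0302, h₀ = 1.6010 rad.
Bracket: h₀ sin ϕ sin δ + cos ϕ cos δ sin h₀ = 1.6010×-0.54171×-0.04684 + 0.84057×0.99890×0.99954 = 0.040623 + 0.839259 = 0.879882.
Q̄ = (S_0/π) × [bracket] = (849/π) × 0.879882 = 237.78 W/m².
— Configuration B (ϕ=+25.4°):
cos h₀ = −tan(+25.4°) tan(-2.685°) = 0.0223, h₀ = 1.5485 rad.
Bracket: h₀ sin ϕ sin δ + cos ϕ cos δ sin h₀ = 1.5485×0.42894×-0.04684 + 0.90334×0.99890×0.99975 = -0.031112 + 0.902121 = 0.871009.
Q̄ = (S_0/π) × [bracket] = (849/π) × 0.871009 = 235.39 W/m².
Ratio Q̄_A / Q̄_B = 237.78 / 235.39 = 1.010.

Q̄_A / Q̄_B ≈ 1.01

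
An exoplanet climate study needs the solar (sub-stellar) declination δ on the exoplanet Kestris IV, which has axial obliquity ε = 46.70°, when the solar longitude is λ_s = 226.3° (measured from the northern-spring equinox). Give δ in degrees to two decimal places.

sin δ = sin ε · sin λ_s = sin 46.70° × sin 226.3° = -0.526156.
δ = arcsin(-0.526156) = -31.75°.

δ = -31.75°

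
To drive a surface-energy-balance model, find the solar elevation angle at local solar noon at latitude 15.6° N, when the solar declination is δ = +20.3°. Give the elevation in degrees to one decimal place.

At local noon the hour angle is zero, so the zenith angle equals |φ − δ| = |+15.6° − (+20.300°)| = 4.700°.
Elevation = 90° − 4.700° = 85.3°.

85.3°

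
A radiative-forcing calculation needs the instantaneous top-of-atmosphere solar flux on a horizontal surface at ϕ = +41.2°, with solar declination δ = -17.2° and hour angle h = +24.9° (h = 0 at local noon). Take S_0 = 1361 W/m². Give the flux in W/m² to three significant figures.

cos θ_z = sin ϕ sin δ + cos ϕ cos δ cos h = -0.194780 + 0.651952 = 0.457172.
Flux = S_0 · cos θ_z = 1361 × 0.457172 = 622.2 W/m².

622 W/m²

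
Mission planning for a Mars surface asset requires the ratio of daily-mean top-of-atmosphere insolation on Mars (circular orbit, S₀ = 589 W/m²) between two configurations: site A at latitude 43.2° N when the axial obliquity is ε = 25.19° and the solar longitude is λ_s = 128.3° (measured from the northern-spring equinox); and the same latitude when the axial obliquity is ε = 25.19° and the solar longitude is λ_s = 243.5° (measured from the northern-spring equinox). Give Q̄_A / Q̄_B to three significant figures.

— Configuration A (φ=+43.2°):
Solar declination: sin δ = sin ε · sin λ_s = sin 25.19° × sin 128.3° = 0.33402, so δ = +19.513°.
cos H₀ = −tan(+43.2°) tan(+19.513°) = -0.3328, H₀ = 1.9100 rad.
Bracket: H₀ sin φ sin δ + cos φ cos δ sin H₀ = 1.9100×0.68455×0.33402 + 0.72897×0.94257×0.94301 = 0.436728 + 0.647947 = 1.084675.
Q̄ = (S₀/π) × [bracket] = (589/π) × 1.084675 = 203.36 W/m².
— Configuration B (φ=+43.2°):
Solar declination: sin δ = sin ε · sin λ_s = sin 25.19° × sin 243.5° = -0.38090, so δ = -22.390°.
cos H₀ = −tan(+43.2°) tan(-22.390°) = 0.3869, H₀ = 1.1736 rad.
Bracket: H₀ sin φ sin δ + cos φ cos δ sin H₀ = 1.1736×0.68455×-0.38090 + 0.72897×0.92461×0.92214 = -0.306010 + 0.621534 = 0.315524.
Q̄ = (S₀/π) × [bracket] = (589/π) × 0.315524 = 59.156 W/m².
Ratio Q̄_A / Q̄_B = 203.36 / 59.156 = 3.438.

Q̄_A / Q̄_B ≈ 3.44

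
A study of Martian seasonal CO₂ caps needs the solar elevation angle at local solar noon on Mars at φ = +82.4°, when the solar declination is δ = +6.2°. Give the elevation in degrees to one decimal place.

13.8°

At local noon the hour angle is zero, so the zenith angle equals |φ − δ| = |+82.4° − (+6.200°)| = 76.200°.
Elevation = 90° − 76.200° = 13.8°.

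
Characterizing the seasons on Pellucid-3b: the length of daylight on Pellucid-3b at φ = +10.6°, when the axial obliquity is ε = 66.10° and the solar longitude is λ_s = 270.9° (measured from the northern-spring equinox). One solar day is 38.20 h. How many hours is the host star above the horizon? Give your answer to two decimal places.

Solar declination: sin δ = sin ε · sin λ_s = sin 66.10° × sin 270.9° = -0.91414, so δ = -66.084°.
cos H₀ = −tan φ · tan δ = −tan(+10.6°) × tan(-66.084°) = 0.4220, so H₀ = 1.1351 rad = 65.04°.
Daylight = 2H₀/(2π) × 38.20 h = (1.1351/π) × 38.20 = 13.80 h.

13.80 h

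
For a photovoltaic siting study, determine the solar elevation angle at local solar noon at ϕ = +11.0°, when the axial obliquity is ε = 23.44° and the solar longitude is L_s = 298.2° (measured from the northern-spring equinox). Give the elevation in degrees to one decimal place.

58.5°

Solar declination: sin δ = sin ε · sin L_s = sin 23.44° × sin 298.2° = -0.35057, so δ = -20.522°.
At local noon the hour angle is zero, so the zenith angle equals |ϕ − δ| = |+11.0° − (-20.522°)| = 31.522°.
Elevation = 90° − 31.522° = 58.5°.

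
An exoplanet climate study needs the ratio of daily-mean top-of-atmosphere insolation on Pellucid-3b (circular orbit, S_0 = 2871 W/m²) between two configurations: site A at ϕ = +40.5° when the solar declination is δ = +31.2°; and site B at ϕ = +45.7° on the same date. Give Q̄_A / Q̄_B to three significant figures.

Q̄_A / Q̄_B ≈ 0.976

— Configuration A (ϕ=+40.5°):
cos h₀ = −tan(+40.5°) tan(+31.200°) = -0.5172, h₀ = 2.1144 rad.
Bracket: h₀ sin ϕ sin δ + cos ϕ cos δ sin h₀ = 2.1144×0.64945×0.51803 + 0.76041×0.85536×0.85583 = 0.711357 + 0.556653 = 1.268010.
Q̄ = (S_0/π) × [bracket] = (2871/π) × 1.268010 = 1158.8 W/m².
— Configuration B (ϕ=+45.7°):
cos h₀ = −tan(+45.7°) tan(+31.200°) = -0.6206, h₀ = 2.2403 rad.
Bracket: h₀ sin ϕ sin δ + cos ϕ cos δ sin h₀ = 2.2403×0.71569×0.51803 + 0.69842×0.85536×0.78412 = 0.830589 + 0.468434 = 1.299023.
Q̄ = (S_0/π) × [bracket] = (2871/π) × 1.299023 = 1187.1 W/m².
Ratio Q̄_A / Q̄_B = 1158.8 / 1187.1 = 0.9762.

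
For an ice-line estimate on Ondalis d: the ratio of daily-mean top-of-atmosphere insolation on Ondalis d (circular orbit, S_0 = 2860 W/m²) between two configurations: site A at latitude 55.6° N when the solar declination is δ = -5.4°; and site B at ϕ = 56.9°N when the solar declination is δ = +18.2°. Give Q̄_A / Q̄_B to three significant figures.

Q̄_A / Q̄_B ≈ 0.447

— Configuration A (ϕ=+55.6°):
cos h₀ = −tan(+55.6°) tan(-5.400°) = 0.1381, h₀ = 1.4323 rad.
Bracket: h₀ sin ϕ sin δ + cos ϕ cos δ sin h₀ = 1.4323×0.82511×-0.09411 + 0.56497×0.99556×0.99042 = -0.111220 + 0.557073 = 0.445853.
Q̄ = (S_0/π) × [bracket] = (2860/π) × 0.445853 = 405.89 W/m².
— Configuration B (ϕ=+56.9°):
cos h₀ = −tan(+56.9°) tan(+18.200°) = -0.5044, h₀ = 2.0994 rad.
Bracket: h₀ sin ϕ sin δ + cos ϕ cos δ sin h₀ = 2.0994×0.83772×0.31233 + 0.54610×0.94997×0.86350 = 0.549298 + 0.447965 = 0.997263.
Q̄ = (S_0/π) × [bracket] = (2860/π) × 0.997263 = 907.87 W/m².
Ratio Q̄_A / Q̄_B = 405.89 / 907.87 = 0.4471.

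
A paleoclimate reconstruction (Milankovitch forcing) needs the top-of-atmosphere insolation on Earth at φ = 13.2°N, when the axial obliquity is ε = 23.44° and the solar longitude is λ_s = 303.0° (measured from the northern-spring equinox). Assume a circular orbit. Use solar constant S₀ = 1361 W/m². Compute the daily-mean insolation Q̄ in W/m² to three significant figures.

Q̄ ≈ 347 W/m²

Solar declination: sin δ = sin ε · sin λ_s = sin 23.44° × sin 303.0° = -0.33361, so δ = -19.488°.
cos H₀ = −tan(+13.2°) tan(-19.488°) = 0.0830, H₀ = 1.4877 rad.
Bracket: H₀ sin φ sin δ + cos φ cos δ sin H₀ = 1.4877×0.22835×-0.33361 + 0.97358×0.94271×0.99655 = -0.113333 + 0.914637 = 0.801304.
Q̄ = (S₀/π) × [bracket] = (1361/π) × 0.801304 = 347.1 W/m².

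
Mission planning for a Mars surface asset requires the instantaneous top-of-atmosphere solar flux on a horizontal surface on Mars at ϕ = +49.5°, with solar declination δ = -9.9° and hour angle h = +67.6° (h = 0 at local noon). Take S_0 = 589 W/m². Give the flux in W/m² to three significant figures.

cos θ_z = sin ϕ sin δ + cos ϕ cos δ cos h = -0.130736 + 0.243800 = 0.113064.
Flux = S_0 · cos θ_z = 589 × 0.113064 = 66.59 W/m².

66.6 W/m²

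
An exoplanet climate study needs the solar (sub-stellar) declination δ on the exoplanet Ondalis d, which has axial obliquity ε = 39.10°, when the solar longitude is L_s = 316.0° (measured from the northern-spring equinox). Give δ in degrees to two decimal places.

δ = -25.98°

sin δ = sin ε · sin L_s = sin 39.10° × sin 316.0° = -0.438104.
δ = arcsin(-0.438104) = -25.98°.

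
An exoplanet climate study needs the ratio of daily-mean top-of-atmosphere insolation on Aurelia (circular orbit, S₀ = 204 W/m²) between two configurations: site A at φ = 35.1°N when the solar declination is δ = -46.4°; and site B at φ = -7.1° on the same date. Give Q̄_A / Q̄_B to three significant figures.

Q̄_A / Q̄_B ≈ 0.0870

— Configuration A (φ=+35.1°):
cos H₀ = −tan(+35.1°) tan(-46.400°) = 0.7380, H₀ = 0.7407 rad.
Bracket: H₀ sin φ sin δ + cos φ cos δ sin H₀ = 0.7407×0.57501×-0.72417 + 0.81815×0.68962×0.67477 = -0.308431 + 0.380714 = 0.072283.
Q̄ = (S₀/π) × [bracket] = (204/π) × 0.072283 = 4.6937 W/m².
— Configuration B (φ=-7.1°):
cos H₀ = −tan(-7.1°) tan(-46.400°) = -0.1308, H₀ = 1.7020 rad.
Bracket: H₀ sin φ sin δ + cos φ cos δ sin H₀ = 1.7020×-0.12360×-0.72417 + 0.99233×0.68962×0.99141 = 0.152342 + 0.678452 = 0.830794.
Q̄ = (S₀/π) × [bracket] = (204/π) × 0.830794 = 53.948 W/m².
Ratio Q̄_A / Q̄_B = 4.6937 / 53.948 = 0.08700.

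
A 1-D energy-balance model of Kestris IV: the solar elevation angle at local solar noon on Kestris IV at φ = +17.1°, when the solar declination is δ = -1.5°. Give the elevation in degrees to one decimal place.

71.4°

At local noon the hour angle is zero, so the zenith angle equals |φ − δ| = |+17.1° − (-1.500°)| = 18.600°.
Elevation = 90° − 18.600° = 71.4°.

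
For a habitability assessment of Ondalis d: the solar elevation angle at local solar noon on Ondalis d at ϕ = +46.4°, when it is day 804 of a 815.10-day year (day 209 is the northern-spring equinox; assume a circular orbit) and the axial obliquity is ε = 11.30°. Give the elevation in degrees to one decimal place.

32.4°

Solar longitude: L_s = 360° × (804 − 209)/815.10 = 262.790°.
sin δ = sin 11.30° × sin 262.790° = -0.19440, so δ = -11.209°.
At local noon the hour angle is zero, so the zenith angle equals |ϕ − δ| = |+46.4° − (-11.209°)| = 57.609°.
Elevation = 90° − 57.609° = 32.4°.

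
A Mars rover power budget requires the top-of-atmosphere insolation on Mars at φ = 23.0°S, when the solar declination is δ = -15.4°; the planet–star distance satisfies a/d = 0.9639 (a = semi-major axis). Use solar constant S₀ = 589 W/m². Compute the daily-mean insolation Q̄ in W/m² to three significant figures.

cos H₀ = −tan(-23.0°) tan(-15.400°) = -0.1169, H₀ = 1.6880 rad.
Bracket: H₀ sin φ sin δ + cos φ cos δ sin H₀ = 1.6880×-0.39073×-0.26556 + 0.92050×0.96410×0.99314 = 0.175151 + 0.881366 = 1.056517.
Inverse-square distance factor (a/d)² = 0.9639² = 0.929103.
Q̄ = (S₀/π) × 0.929103 × [bracket] = (589/π) × 0.929103 × 1.056517 = 184.0 W/m².

Q̄ ≈ 184 W/m²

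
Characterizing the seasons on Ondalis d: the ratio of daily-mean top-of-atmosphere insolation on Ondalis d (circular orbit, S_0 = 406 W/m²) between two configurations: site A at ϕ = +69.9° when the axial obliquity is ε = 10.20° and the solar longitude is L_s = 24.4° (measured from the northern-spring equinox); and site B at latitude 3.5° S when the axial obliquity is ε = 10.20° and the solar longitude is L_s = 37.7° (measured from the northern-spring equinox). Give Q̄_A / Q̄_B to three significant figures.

Q̄_A / Q̄_B ≈ 0.466

— Configuration A (ϕ=+69.9°):
Solar declination: sin δ = sin ε · sin L_s = sin 10.20° × sin 24.4° = 0.07315, so δ = +4.195°.
cos h₀ = −tan(+69.9°) tan(+4.195°) = -0.2004, h₀ = 1.7726 rad.
Bracket: h₀ sin ϕ sin δ + cos ϕ cos δ sin h₀ = 1.7726×0.93909×0.07315 + 0.34366×0.99732×0.97971 = 0.121768 + 0.335785 = 0.457553.
Q̄ = (S_0/π) × [bracket] = (406/π) × 0.457553 = 59.131 W/m².
— Configuration B (ϕ=-3.5°):
Solar declination: sin δ = sin ε · sin L_s = sin 10.20° × sin 37.7° = 0.10829, so δ = +6.217°.
cos h₀ = −tan(-3.5°) tan(+6.217°) = 0.0067, h₀ = 1.5641 rad.
Bracket: h₀ sin ϕ sin δ + cos ϕ cos δ sin h₀ = 1.5641×-0.06105×0.10829 + 0.99813×0.99412×0.99998 = -0.010340 + 0.992241 = 0.981901.
Q̄ = (S_0/π) × [bracket] = (406/π) × 0.981901 = 126.89 W/m².
Ratio Q̄_A / Q̄_B = 59.131 / 126.89 = 0.4660.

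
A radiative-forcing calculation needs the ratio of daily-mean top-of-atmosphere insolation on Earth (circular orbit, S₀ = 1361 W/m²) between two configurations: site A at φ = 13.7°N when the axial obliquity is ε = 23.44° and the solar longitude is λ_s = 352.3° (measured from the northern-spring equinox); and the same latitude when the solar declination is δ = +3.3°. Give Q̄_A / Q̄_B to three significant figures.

Q̄_A / Q̄_B ≈ 0.959

— Configuration A (φ=+13.7°):
Solar declination: sin δ = sin ε · sin λ_s = sin 23.44° × sin 352.3° = -0.05330, so δ = -3.055°.
cos H₀ = −tan(+13.7°) tan(-3.055°) = 0.0130, H₀ = 1.5578 rad.
Bracket: H₀ sin φ sin δ + cos φ cos δ sin H₀ = 1.5578×0.23684×-0.05330 + 0.97155×0.99858×0.99992 = -0.019665 + 0.970093 = 0.950428.
Q̄ = (S₀/π) × [bracket] = (1361/π) × 0.950428 = 411.74 W/m².
— Configuration B (φ=+13.7°):
cos H₀ = −tan(+13.7°) tan(+3.300°) = -0.0141, H₀ = 1.5849 rad.
Bracket: H₀ sin φ sin δ + cos φ cos δ sin H₀ = 1.5849×0.23684×0.05756 + 0.97155×0.99834×0.99990 = 0.021606 + 0.969840 = 0.991446.
Q̄ = (S₀/π) × [bracket] = (1361/π) × 0.991446 = 429.51 W/m².
Ratio Q̄_A / Q̄_B = 411.74 / 429.51 = 0.9586.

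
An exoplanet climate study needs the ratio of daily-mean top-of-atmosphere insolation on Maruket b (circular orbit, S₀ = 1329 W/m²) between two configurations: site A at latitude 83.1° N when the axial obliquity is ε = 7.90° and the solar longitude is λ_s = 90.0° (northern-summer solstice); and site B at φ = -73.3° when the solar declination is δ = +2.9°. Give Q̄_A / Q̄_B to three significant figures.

Q̄_A / Q̄_B ≈ 1.99

— Configuration A (φ=+83.1°):
Solar declination: sin δ = sin ε · sin λ_s = sin 7.90° × sin 90.0° = 0.13744, so δ = +7.900°.
cos H₀ = −tan(+83.1°) tan(+7.900°) = -1.1467 ≤ −1 ⇒ polar day, H₀ = π.
Bracket: H₀ sin φ sin δ + cos φ cos δ sin H₀ = 3.1416×0.99276×0.13744 + 0.12014×0.99051×0.00000 = 0.428655 + 0.000000 = 0.428655.
Q̄ = (S₀/π) × [bracket] = (1329/π) × 0.428655 = 181.34 W/m².
— Configuration B (φ=-73.3°):
cos H₀ = −tan(-73.3°) tan(+2.900°) = 0.1689, H₀ = 1.4011 rad.
Bracket: H₀ sin φ sin δ + cos φ cos δ sin H₀ = 1.4011×-0.95782×0.05059 + 0.28736×0.99872×0.98564 = -0.067892 + 0.282871 = 0.214979.
Q̄ = (S₀/π) × [bracket] = (1329/π) × 0.214979 = 90.943 W/m².
Ratio Q̄_A / Q̄_B = 181.34 / 90.943 = 1.994.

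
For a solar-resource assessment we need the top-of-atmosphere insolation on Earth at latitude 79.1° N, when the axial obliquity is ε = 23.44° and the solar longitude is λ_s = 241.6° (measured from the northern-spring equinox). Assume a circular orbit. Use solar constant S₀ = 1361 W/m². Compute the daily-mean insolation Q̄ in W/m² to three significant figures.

Solar declination: sin δ = sin ε · sin λ_s = sin 23.44° × sin 241.6° = -0.34991, so δ = -20.482°.
cos H₀ = −tan(+79.1°) tan(-20.482°) = 1.9397 ≥ 1 ⇒ polar night, H₀ = 0 and Q̄ = 0.

Q̄ ≈ 0.00 W/m²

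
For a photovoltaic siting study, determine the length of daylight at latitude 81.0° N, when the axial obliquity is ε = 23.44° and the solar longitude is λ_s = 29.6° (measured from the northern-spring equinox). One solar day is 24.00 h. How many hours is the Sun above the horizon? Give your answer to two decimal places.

Solar declination: sin δ = sin ε · sin λ_s = sin 23.44° × sin 29.6° = 0.19648, so δ = +11.331°.
Sunrise equation: cos H₀ = −tan φ · tan δ = -1.2652 ≤ −1, so the Sun never sets (polar day) and H₀ = π.
Daylight = 2H₀/(2π) × 24.00 h = (3.1416/π) × 24.00 = 24.00 h.

24.00 h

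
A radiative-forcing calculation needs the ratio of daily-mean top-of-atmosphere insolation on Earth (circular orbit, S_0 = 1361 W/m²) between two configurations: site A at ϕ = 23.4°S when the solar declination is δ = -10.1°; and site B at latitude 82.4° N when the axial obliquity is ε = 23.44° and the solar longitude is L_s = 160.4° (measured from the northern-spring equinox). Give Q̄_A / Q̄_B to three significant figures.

Q̄_A / Q̄_B ≈ 2.44

— Configuration A (ϕ=-23.4°):
cos h₀ = −tan(-23.4°) tan(-10.100°) = -0.0771, h₀ = 1.6480 rad.
Bracket: h₀ sin ϕ sin δ + cos ϕ cos δ sin h₀ = 1.6480×-0.39715×-0.17537 + 0.91775×0.98450×0.99702 = 0.114780 + 0.900832 = 1.015612.
Q̄ = (S_0/π) × [bracket] = (1361/π) × 1.015612 = 439.98 W/m².
— Configuration B (ϕ=+82.4°):
Solar declination: sin δ = sin ε · sin L_s = sin 23.44° × sin 160.4° = 0.13344, so δ = +7.668°.
cos h₀ = −tan(+82.4°) tan(+7.668°) = -1.0091 ≤ −1 ⇒ polar day, h₀ = π.
Bracket: h₀ sin ϕ sin δ + cos ϕ cos δ sin h₀ = 3.1416×0.99122×0.13344 + 0.13226×0.99106×0.00000 = 0.415534 + 0.000000 = 0.415534.
Q̄ = (S_0/π) × [bracket] = (1361/π) × 0.415534 = 180.02 W/m².
Ratio Q̄_A / Q̄_B = 439.98 / 180.02 = 2.444.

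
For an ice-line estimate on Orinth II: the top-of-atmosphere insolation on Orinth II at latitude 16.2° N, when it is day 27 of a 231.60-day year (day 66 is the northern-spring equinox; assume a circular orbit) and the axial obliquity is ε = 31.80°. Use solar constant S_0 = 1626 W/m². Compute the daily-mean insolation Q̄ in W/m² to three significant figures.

Solar longitude: L_s = 360° × (27 − 66)/231.60 = -60.622°, i.e. -60.622° + 360° = 299.378°.
sin δ = sin 31.80° × sin 299.378° = -0.45919, so δ = -27.335°.
cos h₀ = −tan(+16.2°) tan(-27.335°) = 0.1502, h₀ = 1.4201 rad.
Bracket: h₀ sin ϕ sin δ + cos ϕ cos δ sin h₀ = 1.4201×0.27899×-0.45919 + 0.96029×0.88834×0.98866 = -0.181928 + 0.843390 = 0.661462.
Q̄ = (S_0/π) × [bracket] = (1626/π) × 0.661462 = 342.4 W/m².

Q̄ ≈ 342 W/m²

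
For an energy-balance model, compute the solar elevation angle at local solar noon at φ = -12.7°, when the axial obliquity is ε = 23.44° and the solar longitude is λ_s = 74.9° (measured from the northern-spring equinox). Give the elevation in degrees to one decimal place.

54.7°

Solar declination: sin δ = sin ε · sin λ_s = sin 23.44° × sin 74.9° = 0.38405, so δ = +22.585°.
At local noon the hour angle is zero, so the zenith angle equals |φ − δ| = |-12.7° − (+22.585°)| = 35.285°.
Elevation = 90° − 35.285° = 54.7°.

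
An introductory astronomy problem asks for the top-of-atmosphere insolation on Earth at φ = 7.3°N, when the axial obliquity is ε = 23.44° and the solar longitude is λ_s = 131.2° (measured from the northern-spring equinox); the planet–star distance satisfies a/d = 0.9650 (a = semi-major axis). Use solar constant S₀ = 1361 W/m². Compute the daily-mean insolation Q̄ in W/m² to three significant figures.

Q̄ ≈ 406 W/m²

Solar declination: sin δ = sin ε · sin λ_s = sin 23.44° × sin 131.2° = 0.29930, so δ = +17.416°.
cos H₀ = −tan(+7.3°) tan(+17.416°) = -0.0402, H₀ = 1.6110 rad.
Bracket: H₀ sin φ sin δ + cos φ cos δ sin H₀ = 1.6110×0.12706×0.29930 + 0.99189×0.95416×0.99919 = 0.061265 + 0.945655 = 1.006920.
Inverse-square distance factor (a/d)² = 0.9650² = 0.931225.
Q̄ = (S₀/π) × 0.931225 × [bracket] = (1361/π) × 0.931225 × 1.006920 = 406.2 W/m².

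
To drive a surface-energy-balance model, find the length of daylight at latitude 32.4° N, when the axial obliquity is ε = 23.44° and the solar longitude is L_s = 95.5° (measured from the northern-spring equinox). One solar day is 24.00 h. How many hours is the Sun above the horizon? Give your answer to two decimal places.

Solar declination: sin δ = sin ε · sin L_s = sin 23.44° × sin 95.5° = 0.39596, so δ = +23.326°.
cos h₀ = −tan ϕ · tan δ = −tan(+32.4°) × tan(+23.326°) = -0.2736, so h₀ = 1.8480 rad = 105.88°.
Daylight = 2h₀/(2π) × 24.00 h = (1.8480/π) × 24.00 = 14.12 h.

14.12 h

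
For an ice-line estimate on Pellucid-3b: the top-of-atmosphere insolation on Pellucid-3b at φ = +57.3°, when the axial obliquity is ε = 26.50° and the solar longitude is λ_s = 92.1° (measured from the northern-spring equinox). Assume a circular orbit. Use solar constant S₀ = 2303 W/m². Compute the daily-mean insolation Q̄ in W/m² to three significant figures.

Q̄ ≈ 900 W/m²

Solar declination: sin δ = sin ε · sin λ_s = sin 26.50° × sin 92.1° = 0.44590, so δ = +26.481°.
cos H₀ = −tan(+57.3°) tan(+26.481°) = -0.7760, H₀ = 2.4590 rad.
Bracket: H₀ sin φ sin δ + cos φ cos δ sin H₀ = 2.4590×0.84151×0.44590 + 0.54024×0.89508×0.63077 = 0.922689 + 0.305014 = 1.227703.
Q̄ = (S₀/π) × [bracket] = (2303/π) × 1.227703 = 900.0 W/m².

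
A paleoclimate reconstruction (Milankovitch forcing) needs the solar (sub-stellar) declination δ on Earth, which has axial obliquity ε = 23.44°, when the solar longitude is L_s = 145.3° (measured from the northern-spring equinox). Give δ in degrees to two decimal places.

sin δ = sin ε · sin L_s = sin 23.44° × sin 145.3° = 0.226453.
δ = arcsin(0.226453) = +13.09°.

δ = +13.09°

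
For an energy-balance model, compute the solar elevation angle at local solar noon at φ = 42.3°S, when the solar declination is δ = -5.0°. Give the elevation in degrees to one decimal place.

At local noon the hour angle is zero, so the zenith angle equals |φ − δ| = |-42.3° − (-5.000°)| = 37.300°.
Elevation = 90° − 37.300° = 52.7°.

52.7°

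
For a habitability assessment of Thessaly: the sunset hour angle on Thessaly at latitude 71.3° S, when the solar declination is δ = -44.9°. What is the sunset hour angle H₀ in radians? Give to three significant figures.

Sunrise equation: cos H₀ = −tan φ · tan δ = -2.9441 ≤ −1, so the host star never sets (polar day) and H₀ = π.

H₀ = 3.14 rad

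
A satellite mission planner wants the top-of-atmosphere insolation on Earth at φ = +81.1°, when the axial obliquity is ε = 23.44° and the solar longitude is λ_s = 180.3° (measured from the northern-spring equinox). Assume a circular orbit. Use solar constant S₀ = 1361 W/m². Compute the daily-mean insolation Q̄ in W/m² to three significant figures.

Q̄ ≈ 65.6 W/m²

Solar declination: sin δ = sin ε · sin λ_s = sin 23.44° × sin 180.3° = -0.00208, so δ = -0.119°.
cos H₀ = −tan(+81.1°) tan(-0.119°) = 0.0133, H₀ = 1.5575 rad.
Bracket: H₀ sin φ sin δ + cos φ cos δ sin H₀ = 1.5575×0.98796×-0.00208 + 0.15471×1.00000×0.99991 = -0.003201 + 0.154696 = 0.151495.
Q̄ = (S₀/π) × [bracket] = (1361/π) × 0.151495 = 65.63 W/m².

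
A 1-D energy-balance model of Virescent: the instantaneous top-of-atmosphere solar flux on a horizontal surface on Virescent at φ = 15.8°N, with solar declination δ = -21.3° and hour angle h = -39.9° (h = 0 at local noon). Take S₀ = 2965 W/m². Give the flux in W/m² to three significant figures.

cos θ_z = sin φ sin δ + cos φ cos δ cos h = -0.098906 + 0.687756 = 0.588850.
Flux = S₀ · cos θ_z = 2965 × 0.588850 = 1746 W/m².

1.75e+03 W/m²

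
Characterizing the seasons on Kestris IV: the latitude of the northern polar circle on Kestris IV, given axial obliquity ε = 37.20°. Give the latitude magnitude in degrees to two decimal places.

52.80°

The polar circle is the lowest latitude that experiences at least one full rotation of continuous daylight at the northern-summer solstice; it lies at |φ| = 90° − ε = 90° − 37.20° = 52.80°.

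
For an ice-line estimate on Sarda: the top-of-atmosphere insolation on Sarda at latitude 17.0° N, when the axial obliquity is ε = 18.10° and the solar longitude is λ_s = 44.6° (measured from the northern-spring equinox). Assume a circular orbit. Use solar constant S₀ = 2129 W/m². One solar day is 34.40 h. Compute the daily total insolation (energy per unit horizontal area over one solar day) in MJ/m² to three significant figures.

Solar declination: sin δ = sin ε · sin λ_s = sin 18.10° × sin 44.6° = 0.21814, so δ = +12.600°.
cos H₀ = −tan(+17.0°) tan(+12.600°) = -0.0683, H₀ = 1.6392 rad.
Bracket: H₀ sin φ sin δ + cos φ cos δ sin H₀ = 1.6392×0.29237×0.21814 + 0.95630×0.97592×0.99766 = 0.104544 + 0.931088 = 1.035632.
Q̄ = (S₀/π) × [bracket] = (2129/π) × 1.035632 = 701.83 W/m².
Daily total = Q̄ × 34.40 h × 3600 s/h = 701.83 × 34.40 × 3600 / 10⁶ = 86.91 MJ/m².

86.9 MJ/m²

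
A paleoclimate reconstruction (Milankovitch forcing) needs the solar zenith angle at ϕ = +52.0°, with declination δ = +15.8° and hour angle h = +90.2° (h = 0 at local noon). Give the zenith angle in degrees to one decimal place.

cos θ_z = sin ϕ sin δ + cos ϕ cos δ cos h = 0.214560 + -0.002068 = 0.212492.
θ_z = arccos(0.212492) = 77.7°.

θ_z = 77.7°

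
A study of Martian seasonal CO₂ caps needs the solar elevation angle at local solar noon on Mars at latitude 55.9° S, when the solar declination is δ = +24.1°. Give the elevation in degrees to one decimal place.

10.0°

At local noon the hour angle is zero, so the zenith angle equals |φ − δ| = |-55.9° − (+24.100°)| = 80.000°.
Elevation = 90° − 80.000° = 10.0°.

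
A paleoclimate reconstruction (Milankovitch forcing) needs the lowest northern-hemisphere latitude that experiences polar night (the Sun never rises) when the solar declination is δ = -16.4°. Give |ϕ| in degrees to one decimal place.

Polar night requires cos h₀ = −tan ϕ tan δ ≥ 1, i.e. tan ϕ tan δ ≤ −1.
The boundary is |tan ϕ| · |tan δ| = 1, so |ϕ| = 90° − |δ| = 90° − 16.4° = 73.6° in the northern hemisphere.

|ϕ| = 73.6°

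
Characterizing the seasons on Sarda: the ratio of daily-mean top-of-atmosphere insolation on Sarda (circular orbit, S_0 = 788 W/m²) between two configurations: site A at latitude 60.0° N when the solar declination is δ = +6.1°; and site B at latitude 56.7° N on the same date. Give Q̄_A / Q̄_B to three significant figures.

— Configuration A (ϕ=+60.0°):
cos h₀ = −tan(+60.0°) tan(+6.100°) = -0.1851, h₀ = 1.7570 rad.
Bracket: h₀ sin ϕ sin δ + cos ϕ cos δ sin h₀ = 1.7570×0.86603×0.10626 + 0.50000×0.99434×0.98272 = 0.161687 + 0.488579 = 0.650266.
Q̄ = (S_0/π) × [bracket] = (788/π) × 0.650266 = 163.11 W/m².
— Configuration B (ϕ=+56.7°):
cos h₀ = −tan(+56.7°) tan(+6.100°) = -0.1627, h₀ = 1.7342 rad.
Bracket: h₀ sin ϕ sin δ + cos ϕ cos δ sin h₀ = 1.7342×0.83581×0.10626 + 0.54902×0.99434×0.98668 = 0.154020 + 0.538641 = 0.692661.
Q̄ = (S_0/π) × [bracket] = (788/π) × 0.692661 = 173.74 W/m².
Ratio Q̄_A / Q̄_B = 163.11 / 173.74 = 0.9388.

Q̄_A / Q̄_B ≈ 0.939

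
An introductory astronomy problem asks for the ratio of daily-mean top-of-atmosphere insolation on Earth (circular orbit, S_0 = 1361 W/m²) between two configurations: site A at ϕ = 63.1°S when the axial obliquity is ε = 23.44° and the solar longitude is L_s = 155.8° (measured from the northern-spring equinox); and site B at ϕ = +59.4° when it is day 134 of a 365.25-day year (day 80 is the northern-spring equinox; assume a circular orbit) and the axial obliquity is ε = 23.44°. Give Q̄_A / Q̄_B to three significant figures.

Q̄_A / Q̄_B ≈ 0.243

— Configuration A (ϕ=-63.1°):
Solar declination: sin δ = sin ε · sin L_s = sin 23.44° × sin 155.8° = 0.16306, so δ = +9.385°.
cos h₀ = −tan(-63.1°) tan(+9.385°) = 0.3258, h₀ = 1.2390 rad.
Bracket: h₀ sin ϕ sin δ + cos ϕ cos δ sin h₀ = 1.2390×-0.89180×0.16306 + 0.45243×0.98662×0.94545 = -0.180172 + 0.422027 = 0.241855.
Q̄ = (S_0/π) × [bracket] = (1361/π) × 0.241855 = 104.78 W/m².
— Configuration B (ϕ=+59.4°):
Solar longitude: L_s = 360° × (134 − 80)/365.25 = 53.224°.
sin δ = sin 23.44° × sin 53.224° = 0.31862, so δ = +18.580°.
cos h₀ = −tan(+59.4°) tan(+18.580°) = -0.5684, h₀ = 2.1753 rad.
Bracket: h₀ sin ϕ sin δ + cos ϕ cos δ sin h₀ = 2.1753×0.86074×0.31862 + 0.50904×0.94788×0.82277 = 0.596574 + 0.396994 = 0.993568.
Q̄ = (S_0/π) × [bracket] = (1361/π) × 0.993568 = 430.43 W/m².
Ratio Q̄_A / Q̄_B = 104.78 / 430.43 = 0.2434.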